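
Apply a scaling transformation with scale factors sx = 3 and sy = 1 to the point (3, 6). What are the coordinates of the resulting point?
(9, 6)

Scaling matrix:
[[3, 0], [0, 1]]
Result: (3 × 3, 6 × 1) = (9, 6)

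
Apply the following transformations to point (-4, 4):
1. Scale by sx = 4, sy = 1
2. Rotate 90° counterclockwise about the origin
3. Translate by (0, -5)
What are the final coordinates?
(-4, -21)

Step 1: Scale → (-16, 4)
Step 2: Rotate 90° → (-4, -16)
Step 3: Translate → (-4, -21)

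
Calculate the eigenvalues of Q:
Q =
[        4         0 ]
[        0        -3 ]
λ = -3, 4

Solve det(Q - λI) = 0. For a 2×2 matrix the characteristic equation is λ² - (trace)λ + det = 0.
trace(Q) = a + d = 4 - 3 = 1.
det(Q) = a*d - b*c = (4)*(-3) - (0)*(0) = -12 - 0 = -12.
Characteristic equation: λ² - (1)λ + (-12) = 0.
Discriminant = (1)² - 4*(-12) = 1 + 48 = 49.
λ = (1 ± √49) / 2 = (1 ± 7) / 2 = -3, 4.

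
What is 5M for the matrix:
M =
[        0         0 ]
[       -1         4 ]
5M =
[        0         0 ]
[       -5        20 ]

Scalar multiplication is elementwise: (5M)[i][j] = 5 * M[i][j].
  (5M)[0][0] = 5 * (0) = 0
  (5M)[0][1] = 5 * (0) = 0
  (5M)[1][0] = 5 * (-1) = -5
  (5M)[1][1] = 5 * (4) = 20
5M =
[        0         0 ]
[       -5        20 ]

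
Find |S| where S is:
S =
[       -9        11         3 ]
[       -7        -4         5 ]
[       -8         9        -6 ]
det(S) = -998

Expand along row 0 (cofactor expansion): det(S) = a*(e*i - f*h) - b*(d*i - f*g) + c*(d*h - e*g), where the 3×3 is [[a, b, c], [d, e, f], [g, h, i]].
Minor M_00 = (-4)*(-6) - (5)*(9) = 24 - 45 = -21.
Minor M_01 = (-7)*(-6) - (5)*(-8) = 42 + 40 = 82.
Minor M_02 = (-7)*(9) - (-4)*(-8) = -63 - 32 = -95.
det(S) = (-9)*(-21) - (11)*(82) + (3)*(-95) = 189 - 902 - 285 = -998.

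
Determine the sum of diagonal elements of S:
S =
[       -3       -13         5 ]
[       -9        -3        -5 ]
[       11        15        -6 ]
tr(S) = -3 - 3 - 6 = -12

The trace of a square matrix is the sum of its diagonal entries.
Diagonal entries of S: S[0][0] = -3, S[1][1] = -3, S[2][2] = -6.
tr(S) = -3 - 3 - 6 = -12.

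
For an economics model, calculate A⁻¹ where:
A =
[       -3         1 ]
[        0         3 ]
det(A) = -9
A⁻¹ =
[     -1/3       1/9 ]
[        0       1/3 ]

For a 2×2 matrix A = [[a, b], [c, d]] with det(A) ≠ 0, A⁻¹ = (1/det(A)) * [[d, -b], [-c, a]].
det(A) = (-3)*(3) - (1)*(0) = -9 - 0 = -9.
A⁻¹ = (1/-9) * [[3, -1], [0, -3]].
Dividing each entry by -9 and reducing:
A⁻¹ =
[     -1/3       1/9 ]
[        0       1/3 ]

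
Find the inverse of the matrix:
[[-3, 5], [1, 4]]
[[-4/17, 5/17], [1/17, 3/17]]

For [[a,b],[c,d]], inverse = (1/det)·[[d,-b],[-c,a]]
det = -3·4 - 5·1 = -17
Inverse = (1/-17)·[[4, -5], [-1, -3]]
        = [[-4/17, 5/17], [1/17, 3/17]]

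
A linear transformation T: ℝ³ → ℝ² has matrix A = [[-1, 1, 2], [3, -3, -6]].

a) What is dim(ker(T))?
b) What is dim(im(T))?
dim(ker) = 2, dim(im) = 1

Observe that row 2 = -3 × row 1 (so the rows are linearly dependent).
Thus rank(A) = 1 (only one linearly independent row).
dim(im(T)) = rank(A) = 1.
By the rank-nullity theorem applied to T: ℝ³ → ℝ², rank(A) + nullity(A) = 3 (the domain dimension), so dim(ker(T)) = 3 - 1 = 2.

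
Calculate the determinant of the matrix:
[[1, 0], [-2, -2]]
-2

For a 2×2 matrix [[a, b], [c, d]], det = ad - bc
det = (1)(-2) - (0)(-2) = -2 - 0 = -2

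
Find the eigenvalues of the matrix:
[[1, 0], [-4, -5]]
λ = -5 and λ = 1

Characteristic equation: det(A - λI) = 0
λ² - (trace)λ + (det) = 0
λ² - (-4)λ + (-5) = 0
λ² + 4λ - 5 = 0
Solving: λ = -5, 1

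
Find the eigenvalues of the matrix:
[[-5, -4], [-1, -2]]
λ = -6 and λ = -1

Characteristic equation: det(A - λI) = 0
λ² - (trace)λ + (det) = 0
λ² - (-7)λ + (6) = 0
λ² + 7λ + 6 = 0
Solving: λ = -6, -1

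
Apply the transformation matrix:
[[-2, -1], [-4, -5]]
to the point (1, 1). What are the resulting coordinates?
(-3, -9)

Matrix multiplication:
[[-2, -1], [-4, -5]] × [1, 1]ᵀ
= [-2×1 + -1×1, -4×1 + -5×1]ᵀ
= [-3.0000, -9.0000]ᵀ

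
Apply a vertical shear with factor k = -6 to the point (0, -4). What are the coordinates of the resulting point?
(0, -4)

Shear matrix for vertical shear with factor k = -6:
[[1, 0], [-6, 1]]
Result: (0, -4) → (0, -4)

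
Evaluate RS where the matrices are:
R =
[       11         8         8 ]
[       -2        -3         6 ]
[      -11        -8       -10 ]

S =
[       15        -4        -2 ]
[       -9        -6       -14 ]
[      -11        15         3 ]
RS =
[        5        28      -110 ]
[      -69       116        64 ]
[       17       -58       104 ]

Matrix multiplication: (RS)[i][j] = sum over k of R[i][k] * S[k][j].
  (RS)[0][0] = (11)*(15) + (8)*(-9) + (8)*(-11) = 5
  (RS)[0][1] = (11)*(-4) + (8)*(-6) + (8)*(15) = 28
  (RS)[0][2] = (11)*(-2) + (8)*(-14) + (8)*(3) = -110
  (RS)[1][0] = (-2)*(15) + (-3)*(-9) + (6)*(-11) = -69
  (RS)[1][1] = (-2)*(-4) + (-3)*(-6) + (6)*(15) = 116
  (RS)[1][2] = (-2)*(-2) + (-3)*(-14) + (6)*(3) = 64
  (RS)[2][0] = (-11)*(15) + (-8)*(-9) + (-10)*(-11) = 17
  (RS)[2][1] = (-11)*(-4) + (-8)*(-6) + (-10)*(15) = -58
  (RS)[2][2] = (-11)*(-2) + (-8)*(-14) + (-10)*(3) = 104
RS =
[        5        28      -110 ]
[      -69       116        64 ]
[       17       -58       104 ]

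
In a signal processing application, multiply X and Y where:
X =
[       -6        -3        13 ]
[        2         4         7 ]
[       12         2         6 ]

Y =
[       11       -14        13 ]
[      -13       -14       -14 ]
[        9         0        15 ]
XY =
[       90       126       159 ]
[       33       -84        75 ]
[      160      -196       218 ]

Matrix multiplication: (XY)[i][j] = sum over k of X[i][k] * Y[k][j].
  (XY)[0][0] = (-6)*(11) + (-3)*(-13) + (13)*(9) = 90
  (XY)[0][1] = (-6)*(-14) + (-3)*(-14) + (13)*(0) = 126
  (XY)[0][2] = (-6)*(13) + (-3)*(-14) + (13)*(15) = 159
  (XY)[1][0] = (2)*(11) + (4)*(-13) + (7)*(9) = 33
  (XY)[1][1] = (2)*(-14) + (4)*(-14) + (7)*(0) = -84
  (XY)[1][2] = (2)*(13) + (4)*(-14) + (7)*(15) = 75
  (XY)[2][0] = (12)*(11) + (2)*(-13) + (6)*(9) = 160
  (XY)[2][1] = (12)*(-14) + (2)*(-14) + (6)*(0) = -196
  (XY)[2][2] = (12)*(13) + (2)*(-14) + (6)*(15) = 218
XY =
[       90       126       159 ]
[       33       -84        75 ]
[      160      -196       218 ]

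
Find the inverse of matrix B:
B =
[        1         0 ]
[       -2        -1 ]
det(B) = -1
B⁻¹ =
[        1         0 ]
[       -2        -1 ]

For a 2×2 matrix B = [[a, b], [c, d]] with det(B) ≠ 0, B⁻¹ = (1/det(B)) * [[d, -b], [-c, a]].
det(B) = (1)*(-1) - (0)*(-2) = -1 - 0 = -1.
B⁻¹ = (1/-1) * [[-1, 0], [2, 1]].
Dividing each entry by -1 and reducing:
B⁻¹ =
[        1         0 ]
[       -2        -1 ]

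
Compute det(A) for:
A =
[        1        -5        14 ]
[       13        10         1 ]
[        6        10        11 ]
det(A) = 1765

Expand along row 0 (cofactor expansion): det(A) = a*(e*i - f*h) - b*(d*i - f*g) + c*(d*h - e*g), where the 3×3 is [[a, b, c], [d, e, f], [g, h, i]].
Minor M_00 = (10)*(11) - (1)*(10) = 110 - 10 = 100.
Minor M_01 = (13)*(11) - (1)*(6) = 143 - 6 = 137.
Minor M_02 = (13)*(10) - (10)*(6) = 130 - 60 = 70.
det(A) = (1)*(100) - (-5)*(137) + (14)*(70) = 100 + 685 + 980 = 1765.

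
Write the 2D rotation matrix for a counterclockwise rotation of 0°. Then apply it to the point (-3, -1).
R = [[1, 0], [0, 1]]; R·(-3, -1) = (-3, -1)

Rotation matrix formula: R(θ) = [[cos θ, -sin θ], [sin θ, cos θ]]
For θ = 0°:
cos(0°) = 1
sin(0°) = 0
R = [[1, 0], [0, 1]]
Apply to (-3, -1): [1·-3 + (0)·-1, 0·-3 + 1·-1] = (-3, -1)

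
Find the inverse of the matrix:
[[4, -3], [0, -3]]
[[1/4, -1/4], [0, -1/3]]

For [[a,b],[c,d]], inverse = (1/det)·[[d,-b],[-c,a]]
det = 4·-3 - -3·0 = -12
Inverse = (1/-12)·[[-3, 3], [0, 4]]
        = [[1/4, -1/4], [0, -1/3]]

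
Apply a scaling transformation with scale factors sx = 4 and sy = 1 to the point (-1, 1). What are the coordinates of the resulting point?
(-4, 1)

Scaling matrix:
[[4, 0], [0, 1]]
Result: (-1 × 4, 1 × 1) = (-4, 1)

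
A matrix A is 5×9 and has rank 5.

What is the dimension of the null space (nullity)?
4

The rank-nullity theorem for an m×n matrix states:
rank(A) + nullity(A) = n (the number of columns).
Here n = 9 and rank(A) = 5, so nullity(A) = 9 - 5 = 4.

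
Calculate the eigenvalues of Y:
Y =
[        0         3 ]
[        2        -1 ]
λ = -3, 2

Solve det(Y - λI) = 0. For a 2×2 matrix the characteristic equation is λ² - (trace)λ + det = 0.
trace(Y) = a + d = 0 - 1 = -1.
det(Y) = a*d - b*c = (0)*(-1) - (3)*(2) = 0 - 6 = -6.
Characteristic equation: λ² - (-1)λ + (-6) = 0.
Discriminant = (-1)² - 4*(-6) = 1 + 24 = 25.
λ = (-1 ± √25) / 2 = (-1 ± 5) / 2 = -3, 2.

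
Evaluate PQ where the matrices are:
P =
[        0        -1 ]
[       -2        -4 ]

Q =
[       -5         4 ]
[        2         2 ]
PQ =
[       -2        -2 ]
[        2       -16 ]

Matrix multiplication: (PQ)[i][j] = sum over k of P[i][k] * Q[k][j].
  (PQ)[0][0] = (0)*(-5) + (-1)*(2) = -2
  (PQ)[0][1] = (0)*(4) + (-1)*(2) = -2
  (PQ)[1][0] = (-2)*(-5) + (-4)*(2) = 2
  (PQ)[1][1] = (-2)*(4) + (-4)*(2) = -16
PQ =
[       -2        -2 ]
[        2       -16 ]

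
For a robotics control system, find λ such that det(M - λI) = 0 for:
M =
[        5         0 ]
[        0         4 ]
λ = 4, 5

Solve det(M - λI) = 0. For a 2×2 matrix the characteristic equation is λ² - (trace)λ + det = 0.
trace(M) = a + d = 5 + 4 = 9.
det(M) = a*d - b*c = (5)*(4) - (0)*(0) = 20 - 0 = 20.
Characteristic equation: λ² - (9)λ + (20) = 0.
Discriminant = (9)² - 4*(20) = 81 - 80 = 1.
λ = (9 ± √1) / 2 = (9 ± 1) / 2 = 4, 5.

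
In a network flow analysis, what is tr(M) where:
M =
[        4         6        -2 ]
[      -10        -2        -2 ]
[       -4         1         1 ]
tr(M) = 4 - 2 + 1 = 3

The trace of a square matrix is the sum of its diagonal entries.
Diagonal entries of M: M[0][0] = 4, M[1][1] = -2, M[2][2] = 1.
tr(M) = 4 - 2 + 1 = 3.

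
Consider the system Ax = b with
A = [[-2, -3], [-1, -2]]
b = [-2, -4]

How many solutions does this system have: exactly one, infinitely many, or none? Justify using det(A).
Exactly one solution

Compute det(A) = (-2)*(-2) - (-3)*(-1) = 1.
Because det(A) ≠ 0, A is invertible and Ax = b has a unique solution for every b (here x = A⁻¹ b).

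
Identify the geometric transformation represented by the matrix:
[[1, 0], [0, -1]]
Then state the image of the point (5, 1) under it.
reflection across the x-axis; image of (5, 1) is (5, -1)

This is a symmetric orthogonal matrix with determinant -1, which characterizes a reflection in ℝ².
The matrix [[1, 0], [0, -1]] represents: reflection across the x-axis.
Applying it to (5, 1): [1·5 + 0·1, 0·5 + -1·1] = (5, -1).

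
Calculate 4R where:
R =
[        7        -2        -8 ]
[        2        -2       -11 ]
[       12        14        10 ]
4R =
[       28        -8       -32 ]
[        8        -8       -44 ]
[       48        56        40 ]

Scalar multiplication is elementwise: (4R)[i][j] = 4 * R[i][j].
  (4R)[0][0] = 4 * (7) = 28
  (4R)[0][1] = 4 * (-2) = -8
  (4R)[0][2] = 4 * (-8) = -32
  (4R)[1][0] = 4 * (2) = 8
  (4R)[1][1] = 4 * (-2) = -8
  (4R)[1][2] = 4 * (-11) = -44
  (4R)[2][0] = 4 * (12) = 48
  (4R)[2][1] = 4 * (14) = 56
  (4R)[2][2] = 4 * (10) = 40
4R =
[       28        -8       -32 ]
[        8        -8       -44 ]
[       48        56        40 ]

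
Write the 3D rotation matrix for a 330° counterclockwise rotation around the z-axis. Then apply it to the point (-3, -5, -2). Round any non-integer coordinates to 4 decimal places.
R = [[√3/2, 1/2, 0], [-1/2, √3/2, 0], [0, 0, 1]]; R·(-3, -5, -2) = (-5.0981, -2.8301, -2.0000)

Rotation matrix for 330° around z-axis:
cos(330°) = √3/2, sin(330°) = -1/2
R = [[√3/2, 1/2, 0], [-1/2, √3/2, 0], [0, 0, 1]]
Apply to (-3, -5, -2): R·[-3, -5, -2]ᵀ = (-5.0981, -2.8301, -2.0000)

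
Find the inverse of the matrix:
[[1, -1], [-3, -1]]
[[1/4, -1/4], [-3/4, -1/4]]

For [[a,b],[c,d]], inverse = (1/det)·[[d,-b],[-c,a]]
det = 1·-1 - -1·-3 = -4
Inverse = (1/-4)·[[-1, 1], [3, 1]]
        = [[1/4, -1/4], [-3/4, -1/4]]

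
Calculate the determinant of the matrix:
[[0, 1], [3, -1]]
-3

For a 2×2 matrix [[a, b], [c, d]], det = ad - bc
det = (0)(-1) - (1)(3) = 0 - 3 = -3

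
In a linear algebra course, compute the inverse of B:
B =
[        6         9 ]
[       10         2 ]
det(B) = -78
B⁻¹ =
[    -1/39      3/26 ]
[     5/39     -1/13 ]

For a 2×2 matrix B = [[a, b], [c, d]] with det(B) ≠ 0, B⁻¹ = (1/det(B)) * [[d, -b], [-c, a]].
det(B) = (6)*(2) - (9)*(10) = 12 - 90 = -78.
B⁻¹ = (1/-78) * [[2, -9], [-10, 6]].
Dividing each entry by -78 and reducing:
B⁻¹ =
[    -1/39      3/26 ]
[     5/39     -1/13 ]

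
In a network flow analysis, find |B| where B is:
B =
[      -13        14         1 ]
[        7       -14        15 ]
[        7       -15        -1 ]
det(B) = -1546

Expand along row 0 (cofactor expansion): det(B) = a*(e*i - f*h) - b*(d*i - f*g) + c*(d*h - e*g), where the 3×3 is [[a, b, c], [d, e, f], [g, h, i]].
Minor M_00 = (-14)*(-1) - (15)*(-15) = 14 + 225 = 239.
Minor M_01 = (7)*(-1) - (15)*(7) = -7 - 105 = -112.
Minor M_02 = (7)*(-15) - (-14)*(7) = -105 + 98 = -7.
det(B) = (-13)*(239) - (14)*(-112) + (1)*(-7) = -3107 + 1568 - 7 = -1546.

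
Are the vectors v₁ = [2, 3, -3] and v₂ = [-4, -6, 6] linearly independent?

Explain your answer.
No, linearly dependent (v₂ = -2·v₁)

Check whether there is a scalar k with v₂ = k·v₁.
Comparing components, k = -2 satisfies -2·[2, 3, -3] = [-4, -6, 6].
Since v₂ is a scalar multiple of v₁, the two vectors are linearly dependent.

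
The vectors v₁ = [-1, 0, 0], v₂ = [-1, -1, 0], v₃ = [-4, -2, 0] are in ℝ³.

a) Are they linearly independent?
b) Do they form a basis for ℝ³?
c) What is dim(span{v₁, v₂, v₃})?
Not independent, not a basis, dim(span) = 2

Check whether v₃ can be written as a linear combination of v₁ and v₂.
v₃ = (2)·v₁ + (2)·v₂ = [-4, -2, 0], so the three vectors are linearly dependent.
Thus they do not form a basis for ℝ³, and dim(span{v₁, v₂, v₃}) = 2 (spanned by v₁ and v₂).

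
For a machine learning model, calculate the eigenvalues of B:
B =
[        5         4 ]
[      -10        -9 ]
λ = -5, 1

Solve det(B - λI) = 0. For a 2×2 matrix the characteristic equation is λ² - (trace)λ + det = 0.
trace(B) = a + d = 5 - 9 = -4.
det(B) = a*d - b*c = (5)*(-9) - (4)*(-10) = -45 + 40 = -5.
Characteristic equation: λ² - (-4)λ + (-5) = 0.
Discriminant = (-4)² - 4*(-5) = 16 + 20 = 36.
λ = (-4 ± √36) / 2 = (-4 ± 6) / 2 = -5, 1.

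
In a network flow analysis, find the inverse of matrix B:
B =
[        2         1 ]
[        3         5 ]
det(B) = 7
B⁻¹ =
[      5/7      -1/7 ]
[     -3/7       2/7 ]

For a 2×2 matrix B = [[a, b], [c, d]] with det(B) ≠ 0, B⁻¹ = (1/det(B)) * [[d, -b], [-c, a]].
det(B) = (2)*(5) - (1)*(3) = 10 - 3 = 7.
B⁻¹ = (1/7) * [[5, -1], [-3, 2]].
Dividing each entry by 7 and reducing:
B⁻¹ =
[      5/7      -1/7 ]
[     -3/7       2/7 ]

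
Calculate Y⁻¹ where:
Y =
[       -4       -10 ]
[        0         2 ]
det(Y) = -8
Y⁻¹ =
[     -1/4      -5/4 ]
[        0       1/2 ]

For a 2×2 matrix Y = [[a, b], [c, d]] with det(Y) ≠ 0, Y⁻¹ = (1/det(Y)) * [[d, -b], [-c, a]].
det(Y) = (-4)*(2) - (-10)*(0) = -8 - 0 = -8.
Y⁻¹ = (1/-8) * [[2, 10], [0, -4]].
Dividing each entry by -8 and reducing:
Y⁻¹ =
[     -1/4      -5/4 ]
[        0       1/2 ]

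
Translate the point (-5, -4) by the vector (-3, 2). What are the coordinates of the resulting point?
(-8, -2)

Translation by (-3, 2):
x' = -5 + -3 = -8
y' = -4 + 2 = -2
Homogeneous matrix: [[1, 0, -3], [0, 1, 2], [0, 0, 1]]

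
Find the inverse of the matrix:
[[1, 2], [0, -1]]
[[1, 2], [0, -1]]

For [[a,b],[c,d]], inverse = (1/det)·[[d,-b],[-c,a]]
det = 1·-1 - 2·0 = -1
Inverse = (1/-1)·[[-1, -2], [0, 1]]
        = [[1, 2], [0, -1]]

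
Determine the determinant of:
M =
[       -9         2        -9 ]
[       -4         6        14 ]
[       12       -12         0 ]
det(M) = -960

Expand along row 0 (cofactor expansion): det(M) = a*(e*i - f*h) - b*(d*i - f*g) + c*(d*h - e*g), where the 3×3 is [[a, b, c], [d, e, f], [g, h, i]].
Minor M_00 = (6)*(0) - (14)*(-12) = 0 + 168 = 168.
Minor M_01 = (-4)*(0) - (14)*(12) = 0 - 168 = -168.
Minor M_02 = (-4)*(-12) - (6)*(12) = 48 - 72 = -24.
det(M) = (-9)*(168) - (2)*(-168) + (-9)*(-24) = -1512 + 336 + 216 = -960.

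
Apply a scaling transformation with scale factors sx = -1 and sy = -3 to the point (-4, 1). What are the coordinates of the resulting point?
(4, -3)

Scaling matrix:
[[-1, 0], [0, -3]]
Result: (-4 × -1, 1 × -3) = (4, -3)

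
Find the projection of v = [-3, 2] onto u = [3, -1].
[-33/10, 11/10]

The projection of v onto u is proj_u(v) = ((v·u) / (u·u)) · u.
v·u = (-3)*(3) + (2)*(-1) = -11.
u·u = (3)*(3) + (-1)*(-1) = 10.
coefficient = -11 / 10 = -11/10.
proj_u(v) = -11/10 · [3, -1] = [-33/10, 11/10].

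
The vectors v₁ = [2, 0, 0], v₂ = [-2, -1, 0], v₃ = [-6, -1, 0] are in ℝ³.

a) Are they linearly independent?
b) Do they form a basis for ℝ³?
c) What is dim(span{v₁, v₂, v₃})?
Not independent, not a basis, dim(span) = 2

Check whether v₃ can be written as a linear combination of v₁ and v₂.
v₃ = (-2)·v₁ + (1)·v₂ = [-6, -1, 0], so the three vectors are linearly dependent.
Thus they do not form a basis for ℝ³, and dim(span{v₁, v₂, v₃}) = 2 (spanned by v₁ and v₂).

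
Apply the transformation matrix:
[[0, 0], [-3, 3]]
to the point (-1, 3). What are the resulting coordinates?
(0, 12)

Matrix multiplication:
[[0, 0], [-3, 3]] × [-1, 3]ᵀ
= [0×-1 + 0×3, -3×-1 + 3×3]ᵀ
= [0.0000, 12.0000]ᵀ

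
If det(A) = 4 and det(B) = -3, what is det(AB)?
-12

Use the multiplicative property of determinants: det(AB) = det(A)*det(B).
det(AB) = (4)*(-3) = -12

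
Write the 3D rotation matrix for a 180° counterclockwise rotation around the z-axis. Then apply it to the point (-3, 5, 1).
R = [[-1, 0, 0], [0, -1, 0], [0, 0, 1]]; R·(-3, 5, 1) = (3, -5, 1)

Rotation matrix for 180° around z-axis:
cos(180°) = -1, sin(180°) = 0
R = [[-1, 0, 0], [0, -1, 0], [0, 0, 1]]
Apply to (-3, 5, 1): R·[-3, 5, 1]ᵀ = (3, -5, 1)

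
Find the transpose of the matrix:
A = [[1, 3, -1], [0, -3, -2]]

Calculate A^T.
[[1, 0], [3, -3], [-1, -2]]

The transpose sends entry (i,j) to (j,i); rows become columns.
Row 0 of A: [1, 3, -1] -> column 0 of A^T.
Row 1 of A: [0, -3, -2] -> column 1 of A^T.
A^T = [[1, 0], [3, -3], [-1, -2]]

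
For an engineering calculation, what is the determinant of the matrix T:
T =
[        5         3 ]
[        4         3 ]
det(T) = 3

For a 2×2 matrix [[a, b], [c, d]], det = a*d - b*c.
det(T) = (5)*(3) - (3)*(4) = 15 - 12 = 3.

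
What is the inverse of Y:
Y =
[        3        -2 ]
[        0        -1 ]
det(Y) = -3
Y⁻¹ =
[      1/3      -2/3 ]
[        0        -1 ]

For a 2×2 matrix Y = [[a, b], [c, d]] with det(Y) ≠ 0, Y⁻¹ = (1/det(Y)) * [[d, -b], [-c, a]].
det(Y) = (3)*(-1) - (-2)*(0) = -3 - 0 = -3.
Y⁻¹ = (1/-3) * [[-1, 2], [0, 3]].
Dividing each entry by -3 and reducing:
Y⁻¹ =
[      1/3      -2/3 ]
[        0        -1 ]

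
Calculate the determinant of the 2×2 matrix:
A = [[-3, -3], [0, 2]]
-6

For A = [[a, b], [c, d]], det(A) = a*d - b*c.
det(A) = (-3)*(2) - (-3)*(0) = -6 - 0 = -6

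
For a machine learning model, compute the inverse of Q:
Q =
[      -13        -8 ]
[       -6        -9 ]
det(Q) = 69
Q⁻¹ =
[    -3/23      8/69 ]
[     2/23    -13/69 ]

For a 2×2 matrix Q = [[a, b], [c, d]] with det(Q) ≠ 0, Q⁻¹ = (1/det(Q)) * [[d, -b], [-c, a]].
det(Q) = (-13)*(-9) - (-8)*(-6) = 117 - 48 = 69.
Q⁻¹ = (1/69) * [[-9, 8], [6, -13]].
Dividing each entry by 69 and reducing:
Q⁻¹ =
[    -3/23      8/69 ]
[     2/23    -13/69 ]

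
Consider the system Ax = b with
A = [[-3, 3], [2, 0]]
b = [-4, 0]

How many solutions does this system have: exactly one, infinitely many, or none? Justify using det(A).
Exactly one solution

Compute det(A) = (-3)*(0) - (3)*(2) = -6.
Because det(A) ≠ 0, A is invertible and Ax = b has a unique solution for every b (here x = A⁻¹ b).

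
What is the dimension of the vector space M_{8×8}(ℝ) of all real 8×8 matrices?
Dimension = 64

A real 8×8 matrix is determined by its 8·8 = 64 independent entries.
A standard basis is {E_ij : 1 ≤ i ≤ 8, 1 ≤ j ≤ 8}, where E_ij has a 1 in position (i, j) and 0 elsewhere — there are 64 such matrices, and they are linearly independent and span M_{8×8}(ℝ).
Therefore dim(M_{8×8}(ℝ)) = 64.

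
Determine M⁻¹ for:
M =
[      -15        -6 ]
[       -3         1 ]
det(M) = -33
M⁻¹ =
[    -1/33     -2/11 ]
[    -1/11      5/11 ]

For a 2×2 matrix M = [[a, b], [c, d]] with det(M) ≠ 0, M⁻¹ = (1/det(M)) * [[d, -b], [-c, a]].
det(M) = (-15)*(1) - (-6)*(-3) = -15 - 18 = -33.
M⁻¹ = (1/-33) * [[1, 6], [3, -15]].
Dividing each entry by -33 and reducing:
M⁻¹ =
[    -1/33     -2/11 ]
[    -1/11      5/11 ]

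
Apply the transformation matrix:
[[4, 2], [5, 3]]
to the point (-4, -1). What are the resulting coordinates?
(-18, -23)

Matrix multiplication:
[[4, 2], [5, 3]] × [-4, -1]ᵀ
= [4×-4 + 2×-1, 5×-4 + 3×-1]ᵀ
= [-18.0000, -23.0000]ᵀ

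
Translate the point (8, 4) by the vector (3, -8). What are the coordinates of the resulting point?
(11, -4)

Translation by (3, -8):
x' = 8 + 3 = 11
y' = 4 + -8 = -4
Homogeneous matrix: [[1, 0, 3], [0, 1, -8], [0, 0, 1]]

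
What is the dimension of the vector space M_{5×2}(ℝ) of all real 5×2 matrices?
Dimension = 10

A real 5×2 matrix is determined by its 5·2 = 10 independent entries.
A standard basis is {E_ij : 1 ≤ i ≤ 5, 1 ≤ j ≤ 2}, where E_ij has a 1 in position (i, j) and 0 elsewhere — there are 10 such matrices, and they are linearly independent and span M_{5×2}(ℝ).
Therefore dim(M_{5×2}(ℝ)) = 10.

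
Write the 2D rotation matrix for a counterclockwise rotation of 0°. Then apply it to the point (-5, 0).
R = [[1, 0], [0, 1]]; R·(-5, 0) = (-5, 0)

Rotation matrix formula: R(θ) = [[cos θ, -sin θ], [sin θ, cos θ]]
For θ = 0°:
cos(0°) = 1
sin(0°) = 0
R = [[1, 0], [0, 1]]
Apply to (-5, 0): [1·-5 + (0)·0, 0·-5 + 1·0] = (-5, 0)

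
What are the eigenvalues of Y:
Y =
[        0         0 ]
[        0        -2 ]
λ = -2, 0

Solve det(Y - λI) = 0. For a 2×2 matrix the characteristic equation is λ² - (trace)λ + det = 0.
trace(Y) = a + d = 0 - 2 = -2.
det(Y) = a*d - b*c = (0)*(-2) - (0)*(0) = 0 - 0 = 0.
Characteristic equation: λ² - (-2)λ + (0) = 0.
Discriminant = (-2)² - 4*(0) = 4 - 0 = 4.
λ = (-2 ± √4) / 2 = (-2 ± 2) / 2 = -2, 0.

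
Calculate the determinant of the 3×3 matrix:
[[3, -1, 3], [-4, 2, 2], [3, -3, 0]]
30

Expansion along first row:
det = 3·det([[2,2],[-3,0]]) - -1·det([[-4,2],[3,0]]) + 3·det([[-4,2],[3,-3]])
    = 3·(2·0 - 2·-3) - -1·(-4·0 - 2·3) + 3·(-4·-3 - 2·3)
    = 3·6 - -1·-6 + 3·6
    = 18 + -6 + 18 = 30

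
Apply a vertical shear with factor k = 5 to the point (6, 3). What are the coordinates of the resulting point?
(6, 33)

Shear matrix for vertical shear with factor k = 5:
[[1, 0], [5, 1]]
Result: (6, 3) → (6, 33)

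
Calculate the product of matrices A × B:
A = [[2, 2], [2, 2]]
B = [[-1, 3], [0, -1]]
[[-2, 4], [-2, 4]]

Matrix multiplication:
C[0][0] = 2×-1 + 2×0 = -2
C[0][1] = 2×3 + 2×-1 = 4
C[1][0] = 2×-1 + 2×0 = -2
C[1][1] = 2×3 + 2×-1 = 4
Result: [[-2, 4], [-2, 4]]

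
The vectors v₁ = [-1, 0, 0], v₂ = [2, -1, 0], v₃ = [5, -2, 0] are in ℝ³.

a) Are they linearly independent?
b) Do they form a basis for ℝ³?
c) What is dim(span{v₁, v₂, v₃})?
Not independent, not a basis, dim(span) = 2

Check whether v₃ can be written as a linear combination of v₁ and v₂.
v₃ = (-1)·v₁ + (2)·v₂ = [5, -2, 0], so the three vectors are linearly dependent.
Thus they do not form a basis for ℝ³, and dim(span{v₁, v₂, v₃}) = 2 (spanned by v₁ and v₂).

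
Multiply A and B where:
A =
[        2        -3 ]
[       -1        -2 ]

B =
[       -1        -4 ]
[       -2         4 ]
AB =
[        4       -20 ]
[        5        -4 ]

Matrix multiplication: (AB)[i][j] = sum over k of A[i][k] * B[k][j].
  (AB)[0][0] = (2)*(-1) + (-3)*(-2) = 4
  (AB)[0][1] = (2)*(-4) + (-3)*(4) = -20
  (AB)[1][0] = (-1)*(-1) + (-2)*(-2) = 5
  (AB)[1][1] = (-1)*(-4) + (-2)*(4) = -4
AB =
[        4       -20 ]
[        5        -4 ]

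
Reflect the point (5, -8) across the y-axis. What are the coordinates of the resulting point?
(-5, -8)

Reflection across y-axis: (5, -8) → (-5, -8)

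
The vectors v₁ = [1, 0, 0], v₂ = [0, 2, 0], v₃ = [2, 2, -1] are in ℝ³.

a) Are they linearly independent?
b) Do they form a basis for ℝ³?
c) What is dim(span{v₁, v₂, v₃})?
Yes independent, yes basis, dim = 3

Stack v₁, v₂, v₃ as rows of a 3×3 matrix.
[[1, 0, 0]; [0, 2, 0]; [2, 2, -1]] is already lower triangular with nonzero diagonal entries (1, 2, -1), so its determinant is the product of the diagonal entries, det = (1)·(2)·(-1) = -2 ≠ 0, and the rows are linearly independent.
Three linearly independent vectors in ℝ³ form a basis for ℝ³, so dim(span{v₁,v₂,v₃}) = 3.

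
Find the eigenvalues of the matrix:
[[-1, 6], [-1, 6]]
λ = 0 and λ = 5

Characteristic equation: det(A - λI) = 0
λ² - (trace)λ + (det) = 0
λ² - (5)λ + (0) = 0
λ² - 5λ + 0 = 0
Solving: λ = 0, 5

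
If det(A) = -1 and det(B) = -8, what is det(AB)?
8

Use the multiplicative property of determinants: det(AB) = det(A)*det(B).
det(AB) = (-1)*(-8) = 8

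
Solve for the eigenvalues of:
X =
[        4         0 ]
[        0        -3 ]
λ = -3, 4

Solve det(X - λI) = 0. For a 2×2 matrix the characteristic equation is λ² - (trace)λ + det = 0.
trace(X) = a + d = 4 - 3 = 1.
det(X) = a*d - b*c = (4)*(-3) - (0)*(0) = -12 - 0 = -12.
Characteristic equation: λ² - (1)λ + (-12) = 0.
Discriminant = (1)² - 4*(-12) = 1 + 48 = 49.
λ = (1 ± √49) / 2 = (1 ± 7) / 2 = -3, 4.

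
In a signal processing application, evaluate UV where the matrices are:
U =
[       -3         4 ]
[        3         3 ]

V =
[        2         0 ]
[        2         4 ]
UV =
[        2        16 ]
[       12        12 ]

Matrix multiplication: (UV)[i][j] = sum over k of U[i][k] * V[k][j].
  (UV)[0][0] = (-3)*(2) + (4)*(2) = 2
  (UV)[0][1] = (-3)*(0) + (4)*(4) = 16
  (UV)[1][0] = (3)*(2) + (3)*(2) = 12
  (UV)[1][1] = (3)*(0) + (3)*(4) = 12
UV =
[        2        16 ]
[       12        12 ]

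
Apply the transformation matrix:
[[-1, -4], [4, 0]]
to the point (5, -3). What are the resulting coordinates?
(7, 20)

Matrix multiplication:
[[-1, -4], [4, 0]] × [5, -3]ᵀ
= [-1×5 + -4×-3, 4×5 + 0×-3]ᵀ
= [7.0000, 20.0000]ᵀ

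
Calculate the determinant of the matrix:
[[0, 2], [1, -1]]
-2

For a 2×2 matrix [[a, b], [c, d]], det = ad - bc
det = (0)(-1) - (2)(1) = 0 - 2 = -2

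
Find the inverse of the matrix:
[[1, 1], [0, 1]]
[[1, -1], [0, 1]]

For [[a,b],[c,d]], inverse = (1/det)·[[d,-b],[-c,a]]
det = 1·1 - 1·0 = 1
Inverse = (1/1)·[[1, -1], [0, 1]]
        = [[1, -1], [0, 1]]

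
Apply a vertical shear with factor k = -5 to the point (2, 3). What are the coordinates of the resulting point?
(2, -7)

Shear matrix for vertical shear with factor k = -5:
[[1, 0], [-5, 1]]
Result: (2, 3) → (2, -7)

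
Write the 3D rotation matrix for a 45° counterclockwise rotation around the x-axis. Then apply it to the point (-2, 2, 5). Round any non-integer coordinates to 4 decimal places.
R = [[1, 0, 0], [0, √2/2, -√2/2], [0, √2/2, √2/2]]; R·(-2, 2, 5) = (-2.0000, -2.1213, 4.9497)

Rotation matrix for 45° around x-axis:
cos(45°) = √2/2, sin(45°) = √2/2
R = [[1, 0, 0], [0, √2/2, -√2/2], [0, √2/2, √2/2]]
Apply to (-2, 2, 5): R·[-2, 2, 5]ᵀ = (-2.0000, -2.1213, 4.9497)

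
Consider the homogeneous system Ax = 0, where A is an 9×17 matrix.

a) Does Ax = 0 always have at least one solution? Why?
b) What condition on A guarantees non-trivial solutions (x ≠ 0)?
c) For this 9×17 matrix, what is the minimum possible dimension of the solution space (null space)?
a) Yes, x = 0 is always a solution. b) When A has linearly dependent columns (rank < n). c) Minimum nullity = 8.

a) x = 0 satisfies A·0 = 0, so the zero vector is always a solution.
b) Non-trivial solutions exist iff the columns of A are linearly dependent, equivalently rank(A) < n (the number of columns).
c) By rank-nullity, rank(A) + nullity(A) = n = 17. Since A has only 9 rows, rank(A) ≤ 9, so nullity(A) ≥ 17 - 9 = 8.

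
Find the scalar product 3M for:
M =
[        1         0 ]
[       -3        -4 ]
3M =
[        3         0 ]
[       -9       -12 ]

Scalar multiplication is elementwise: (3M)[i][j] = 3 * M[i][j].
  (3M)[0][0] = 3 * (1) = 3
  (3M)[0][1] = 3 * (0) = 0
  (3M)[1][0] = 3 * (-3) = -9
  (3M)[1][1] = 3 * (-4) = -12
3M =
[        3         0 ]
[       -9       -12 ]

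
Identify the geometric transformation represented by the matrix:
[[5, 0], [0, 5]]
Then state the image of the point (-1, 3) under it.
uniform scaling by factor 5; image of (-1, 3) is (-5, 15)

This is a diagonal matrix with equal entries 5, so it scales both axes by the same factor 5.
The matrix [[5, 0], [0, 5]] represents: uniform scaling by factor 5.
Applying it to (-1, 3): [5·-1 + 0·3, 0·-1 + 5·3] = (-5, 15).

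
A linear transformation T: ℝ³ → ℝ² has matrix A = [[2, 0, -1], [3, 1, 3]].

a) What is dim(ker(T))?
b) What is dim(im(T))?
dim(ker) = 1, dim(im) = 2

The two rows are not scalar multiples of one another (no single k satisfies row 2 = k × row 1), so they are linearly independent.
Thus rank(A) = 2.
dim(im(T)) = rank(A) = 2.
By the rank-nullity theorem applied to T: ℝ³ → ℝ², rank(A) + nullity(A) = 3 (the domain dimension), so dim(ker(T)) = 3 - 2 = 1.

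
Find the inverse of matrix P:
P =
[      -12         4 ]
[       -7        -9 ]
det(P) = 136
P⁻¹ =
[   -9/136     -1/34 ]
[    7/136     -3/34 ]

For a 2×2 matrix P = [[a, b], [c, d]] with det(P) ≠ 0, P⁻¹ = (1/det(P)) * [[d, -b], [-c, a]].
det(P) = (-12)*(-9) - (4)*(-7) = 108 + 28 = 136.
P⁻¹ = (1/136) * [[-9, -4], [7, -12]].
Dividing each entry by 136 and reducing:
P⁻¹ =
[   -9/136     -1/34 ]
[    7/136     -3/34 ]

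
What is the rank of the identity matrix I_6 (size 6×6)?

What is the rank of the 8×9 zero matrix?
rank(I_6) = 6, rank(0) = 0

The identity I_6 has 6 columns that are the standard basis vectors e_1, …, e_6. These are linearly independent, so all 6 columns are pivots and rank(I_6) = 6.
The 8×9 zero matrix has every entry zero, so every row is the zero row and there are no pivots; rank(0) = 0.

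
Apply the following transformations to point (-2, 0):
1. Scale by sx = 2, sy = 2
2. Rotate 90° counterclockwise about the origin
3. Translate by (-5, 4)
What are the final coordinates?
(-5, 0)

Step 1: Scale → (-4, 0)
Step 2: Rotate 90° → (0, -4)
Step 3: Translate → (-5, 0)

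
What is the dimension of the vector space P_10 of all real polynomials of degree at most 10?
Dimension = 11

A polynomial of degree at most 10 can be written as a₀ + a₁x + a₂x² + … + a_10x^10, with 11 free coefficients a₀, …, a_10.
The set {1, x, x², …, x^10} is a basis: it spans P_10 (every such polynomial is a linear combination of these) and is linearly independent (a polynomial is zero iff all its coefficients are zero).
Therefore dim(P_10) = 10 + 1 = 11.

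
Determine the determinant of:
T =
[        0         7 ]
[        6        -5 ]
det(T) = -42

For a 2×2 matrix [[a, b], [c, d]], det = a*d - b*c.
det(T) = (0)*(-5) - (7)*(6) = 0 - 42 = -42.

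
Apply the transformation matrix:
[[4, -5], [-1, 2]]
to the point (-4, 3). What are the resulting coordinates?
(-31, 10)

Matrix multiplication:
[[4, -5], [-1, 2]] × [-4, 3]ᵀ
= [4×-4 + -5×3, -1×-4 + 2×3]ᵀ
= [-31.0000, 10.0000]ᵀ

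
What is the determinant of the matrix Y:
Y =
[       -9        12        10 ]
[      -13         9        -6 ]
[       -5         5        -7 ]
det(Y) = -635

Expand along row 0 (cofactor expansion): det(Y) = a*(e*i - f*h) - b*(d*i - f*g) + c*(d*h - e*g), where the 3×3 is [[a, b, c], [d, e, f], [g, h, i]].
Minor M_00 = (9)*(-7) - (-6)*(5) = -63 + 30 = -33.
Minor M_01 = (-13)*(-7) - (-6)*(-5) = 91 - 30 = 61.
Minor M_02 = (-13)*(5) - (9)*(-5) = -65 + 45 = -20.
det(Y) = (-9)*(-33) - (12)*(61) + (10)*(-20) = 297 - 732 - 200 = -635.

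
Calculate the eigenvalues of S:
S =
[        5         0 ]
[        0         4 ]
λ = 4, 5

Solve det(S - λI) = 0. For a 2×2 matrix the characteristic equation is λ² - (trace)λ + det = 0.
trace(S) = a + d = 5 + 4 = 9.
det(S) = a*d - b*c = (5)*(4) - (0)*(0) = 20 - 0 = 20.
Characteristic equation: λ² - (9)λ + (20) = 0.
Discriminant = (9)² - 4*(20) = 81 - 80 = 1.
λ = (9 ± √1) / 2 = (9 ± 1) / 2 = 4, 5.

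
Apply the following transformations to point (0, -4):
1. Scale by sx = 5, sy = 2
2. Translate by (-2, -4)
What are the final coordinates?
(-2, -12)

Step 1: Scale (0, -4) by (sx, sy) = (5, 2) → (0, -8)
Step 2: Translate by (-2, -4) → (-2, -12)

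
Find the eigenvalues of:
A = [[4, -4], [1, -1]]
λ = 0, 3

Solve det(A - λI) = 0. For a 2×2 matrix this is λ² - (trace)λ + det = 0.
trace(A) = 4 - 1 = 3.
det(A) = (4)*(-1) - (-4)*(1) = -4 + 4 = 0.
Characteristic equation: λ² - (3)λ + (0) = 0.
Discriminant: (3)² - 4*(0) = 9 - 0 = 9.
Roots: λ = (3 ± √9) / 2 = 0, 3.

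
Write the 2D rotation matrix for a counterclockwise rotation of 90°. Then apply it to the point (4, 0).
R = [[0, -1], [1, 0]]; R·(4, 0) = (0, 4)

Rotation matrix formula: R(θ) = [[cos θ, -sin θ], [sin θ, cos θ]]
For θ = 90°:
cos(90°) = 0
sin(90°) = 1
R = [[0, -1], [1, 0]]
Apply to (4, 0): [0·4 + (-1)·0, 1·4 + 0·0] = (0, 4)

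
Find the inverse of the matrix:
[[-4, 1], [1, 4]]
[[-4/17, 1/17], [1/17, 4/17]]

For [[a,b],[c,d]], inverse = (1/det)·[[d,-b],[-c,a]]
det = -4·4 - 1·1 = -17
Inverse = (1/-17)·[[4, -1], [-1, -4]]
        = [[-4/17, 1/17], [1/17, 4/17]]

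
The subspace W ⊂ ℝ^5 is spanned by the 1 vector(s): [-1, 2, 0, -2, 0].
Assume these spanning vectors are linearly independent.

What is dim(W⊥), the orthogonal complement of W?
dim(W⊥) = 4

For any subspace W of ℝ^n, dim(W) + dim(W⊥) = n (the whole-space dimension).
Here the given 1 vectors are linearly independent, so dim(W) = 1.
Thus dim(W⊥) = n - dim(W) = 5 - 1 = 4.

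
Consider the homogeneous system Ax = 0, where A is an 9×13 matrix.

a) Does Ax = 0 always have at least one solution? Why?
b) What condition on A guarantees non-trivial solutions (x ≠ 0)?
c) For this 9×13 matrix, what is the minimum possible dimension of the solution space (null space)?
a) Yes, x = 0 is always a solution. b) When A has linearly dependent columns (rank < n). c) Minimum nullity = 4.

a) x = 0 satisfies A·0 = 0, so the zero vector is always a solution.
b) Non-trivial solutions exist iff the columns of A are linearly dependent, equivalently rank(A) < n (the number of columns).
c) By rank-nullity, rank(A) + nullity(A) = n = 13. Since A has only 9 rows, rank(A) ≤ 9, so nullity(A) ≥ 13 - 9 = 4.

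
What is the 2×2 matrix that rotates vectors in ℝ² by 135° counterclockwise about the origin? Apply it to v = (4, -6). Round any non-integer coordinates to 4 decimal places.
R = [[-√2/2, -√2/2], [√2/2, -√2/2]]; R·v = (1.4142, 7.0711)

A counterclockwise rotation by angle θ in ℝ² has matrix R(θ) = [[cos θ, -sin θ], [sin θ, cos θ]].
For θ = 135°: cos θ = -√2/2, sin θ = √2/2.
R(135°) = [[-√2/2, -√2/2], [√2/2, -√2/2]].
R·v = [-√2/2·4 + (-√2/2)·-6, √2/2·4 + -√2/2·-6] = (1.4142, 7.0711).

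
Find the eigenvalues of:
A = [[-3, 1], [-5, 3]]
λ = -2, 2

Solve det(A - λI) = 0. For a 2×2 matrix this is λ² - (trace)λ + det = 0.
trace(A) = -3 + 3 = 0.
det(A) = (-3)*(3) - (1)*(-5) = -9 + 5 = -4.
Characteristic equation: λ² - (0)λ + (-4) = 0.
Discriminant: (0)² - 4*(-4) = 0 + 16 = 16.
Roots: λ = (0 ± √16) / 2 = -2, 2.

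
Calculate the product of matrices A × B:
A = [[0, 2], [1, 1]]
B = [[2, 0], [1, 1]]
[[2, 2], [3, 1]]

Matrix multiplication:
C[0][0] = 0×2 + 2×1 = 2
C[0][1] = 0×0 + 2×1 = 2
C[1][0] = 1×2 + 1×1 = 3
C[1][1] = 1×0 + 1×1 = 1
Result: [[2, 2], [3, 1]]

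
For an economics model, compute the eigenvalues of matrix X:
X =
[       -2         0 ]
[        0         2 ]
λ = -2, 2

Solve det(X - λI) = 0. For a 2×2 matrix the characteristic equation is λ² - (trace)λ + det = 0.
trace(X) = a + d = -2 + 2 = 0.
det(X) = a*d - b*c = (-2)*(2) - (0)*(0) = -4 - 0 = -4.
Characteristic equation: λ² - (0)λ + (-4) = 0.
Discriminant = (0)² - 4*(-4) = 0 + 16 = 16.
λ = (0 ± √16) / 2 = (0 ± 4) / 2 = -2, 2.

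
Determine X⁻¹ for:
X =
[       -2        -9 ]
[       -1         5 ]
det(X) = -19
X⁻¹ =
[    -5/19     -9/19 ]
[    -1/19      2/19 ]

For a 2×2 matrix X = [[a, b], [c, d]] with det(X) ≠ 0, X⁻¹ = (1/det(X)) * [[d, -b], [-c, a]].
det(X) = (-2)*(5) - (-9)*(-1) = -10 - 9 = -19.
X⁻¹ = (1/-19) * [[5, 9], [1, -2]].
Dividing each entry by -19 and reducing:
X⁻¹ =
[    -5/19     -9/19 ]
[    -1/19      2/19 ]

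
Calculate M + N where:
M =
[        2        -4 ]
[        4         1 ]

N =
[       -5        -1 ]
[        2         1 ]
M + N =
[       -3        -5 ]
[        6         2 ]

Matrix addition is elementwise: (M+N)[i][j] = M[i][j] + N[i][j].
  (M+N)[0][0] = (2) + (-5) = -3
  (M+N)[0][1] = (-4) + (-1) = -5
  (M+N)[1][0] = (4) + (2) = 6
  (M+N)[1][1] = (1) + (1) = 2
M + N =
[       -3        -5 ]
[        6         2 ]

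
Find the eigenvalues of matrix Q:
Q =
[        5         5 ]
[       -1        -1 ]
λ = 0, 4

Solve det(Q - λI) = 0. For a 2×2 matrix the characteristic equation is λ² - (trace)λ + det = 0.
trace(Q) = a + d = 5 - 1 = 4.
det(Q) = a*d - b*c = (5)*(-1) - (5)*(-1) = -5 + 5 = 0.
Characteristic equation: λ² - (4)λ + (0) = 0.
Discriminant = (4)² - 4*(0) = 16 - 0 = 16.
λ = (4 ± √16) / 2 = (4 ± 4) / 2 = 0, 4.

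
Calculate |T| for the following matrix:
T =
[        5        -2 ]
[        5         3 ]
det(T) = 25

For a 2×2 matrix [[a, b], [c, d]], det = a*d - b*c.
det(T) = (5)*(3) - (-2)*(5) = 15 + 10 = 25.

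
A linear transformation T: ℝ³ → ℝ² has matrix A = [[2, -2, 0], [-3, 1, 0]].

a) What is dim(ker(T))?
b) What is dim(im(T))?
dim(ker) = 1, dim(im) = 2

The two rows are not scalar multiples of one another (no single k satisfies row 2 = k × row 1), so they are linearly independent.
Thus rank(A) = 2.
dim(im(T)) = rank(A) = 2.
By the rank-nullity theorem applied to T: ℝ³ → ℝ², rank(A) + nullity(A) = 3 (the domain dimension), so dim(ker(T)) = 3 - 2 = 1.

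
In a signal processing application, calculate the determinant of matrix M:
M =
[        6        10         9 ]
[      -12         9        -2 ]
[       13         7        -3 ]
det(M) = -2507

Expand along row 0 (cofactor expansion): det(M) = a*(e*i - f*h) - b*(d*i - f*g) + c*(d*h - e*g), where the 3×3 is [[a, b, c], [d, e, f], [g, h, i]].
Minor M_00 = (9)*(-3) - (-2)*(7) = -27 + 14 = -13.
Minor M_01 = (-12)*(-3) - (-2)*(13) = 36 + 26 = 62.
Minor M_02 = (-12)*(7) - (9)*(13) = -84 - 117 = -201.
det(M) = (6)*(-13) - (10)*(62) + (9)*(-201) = -78 - 620 - 1809 = -2507.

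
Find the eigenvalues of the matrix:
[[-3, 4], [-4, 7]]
λ = -1 and λ = 5

Characteristic equation: det(A - λI) = 0
λ² - (trace)λ + (det) = 0
λ² - (4)λ + (-5) = 0
λ² - 4λ - 5 = 0
Solving: λ = -1, 5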